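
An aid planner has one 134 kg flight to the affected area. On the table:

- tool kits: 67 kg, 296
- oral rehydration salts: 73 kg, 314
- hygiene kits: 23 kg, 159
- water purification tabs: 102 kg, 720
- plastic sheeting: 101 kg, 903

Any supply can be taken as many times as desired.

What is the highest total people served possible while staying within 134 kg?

1062

Ranking by ratio (people served/kg): plastic sheeting 8.94, water purification tabs 7.06, hygiene kits 6.91.
Hygiene kits + plastic sheeting uses 124 of the 134 kg and totals 1062.
Every other selection either busts 134 kg or fails to beat 1062.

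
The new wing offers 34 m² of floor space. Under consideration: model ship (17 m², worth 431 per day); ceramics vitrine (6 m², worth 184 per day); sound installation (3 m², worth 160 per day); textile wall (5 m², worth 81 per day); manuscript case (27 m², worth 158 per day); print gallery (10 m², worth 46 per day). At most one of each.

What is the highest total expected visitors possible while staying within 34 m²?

856

The ratio ordering already packs tightly: model ship + ceramics vitrine + sound installation + textile wall, 31 m², 856.
Every other selection either busts 34 m² or fails to beat 856.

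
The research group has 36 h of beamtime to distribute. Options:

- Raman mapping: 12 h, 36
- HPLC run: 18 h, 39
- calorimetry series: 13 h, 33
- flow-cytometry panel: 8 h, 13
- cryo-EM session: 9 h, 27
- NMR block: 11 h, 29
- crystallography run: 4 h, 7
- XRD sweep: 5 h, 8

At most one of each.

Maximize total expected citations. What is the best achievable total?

99

Density check — Raman mapping 3.00, cryo-EM session 3.00, NMR block 2.64 are the best per h.
Raman mapping + cryo-EM session + NMR block + crystallography run uses 36 of the 36 h and totals 99.
An exhaustive check of the 256 subsets confirms 99.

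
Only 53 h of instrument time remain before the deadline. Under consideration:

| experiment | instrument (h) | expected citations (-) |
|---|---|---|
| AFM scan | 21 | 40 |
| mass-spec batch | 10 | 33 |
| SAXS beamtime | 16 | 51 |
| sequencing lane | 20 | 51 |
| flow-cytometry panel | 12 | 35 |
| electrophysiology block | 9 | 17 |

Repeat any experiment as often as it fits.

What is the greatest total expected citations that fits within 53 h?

Taking the top-ratio experiments first gives 5×mass-spec batch for 165 (50 h).
Replace 3×mass-spec batch with 2×SAXS beamtime: the trade gains 3 net, giving 168 at 52 h.

168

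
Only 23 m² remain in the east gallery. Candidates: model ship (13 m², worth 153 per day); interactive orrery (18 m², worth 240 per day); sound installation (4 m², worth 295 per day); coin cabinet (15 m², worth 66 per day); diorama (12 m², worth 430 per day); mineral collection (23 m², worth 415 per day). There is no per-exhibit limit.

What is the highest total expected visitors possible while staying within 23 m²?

1475

The ratio ordering already packs tightly: 5×sound installation, 20 m², 1475.
The spare 3 m² is too small for any remaining exhibit, and no exchange beats 1475.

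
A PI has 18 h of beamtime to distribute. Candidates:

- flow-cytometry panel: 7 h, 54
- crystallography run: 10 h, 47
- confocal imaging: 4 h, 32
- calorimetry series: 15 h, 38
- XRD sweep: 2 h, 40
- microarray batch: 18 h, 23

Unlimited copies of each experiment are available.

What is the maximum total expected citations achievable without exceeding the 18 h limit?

360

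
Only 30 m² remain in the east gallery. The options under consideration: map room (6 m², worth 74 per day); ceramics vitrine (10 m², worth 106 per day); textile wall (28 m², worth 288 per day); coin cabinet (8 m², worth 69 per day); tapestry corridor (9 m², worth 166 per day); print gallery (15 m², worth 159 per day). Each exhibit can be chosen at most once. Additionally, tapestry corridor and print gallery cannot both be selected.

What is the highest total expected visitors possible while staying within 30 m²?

Ranking by ratio (expected visitors/m²): tapestry corridor 18.44, map room 12.33, ceramics vitrine 10.60.
Map room + ceramics vitrine + tapestry corridor uses 25 of the 30 m² and totals 346.

346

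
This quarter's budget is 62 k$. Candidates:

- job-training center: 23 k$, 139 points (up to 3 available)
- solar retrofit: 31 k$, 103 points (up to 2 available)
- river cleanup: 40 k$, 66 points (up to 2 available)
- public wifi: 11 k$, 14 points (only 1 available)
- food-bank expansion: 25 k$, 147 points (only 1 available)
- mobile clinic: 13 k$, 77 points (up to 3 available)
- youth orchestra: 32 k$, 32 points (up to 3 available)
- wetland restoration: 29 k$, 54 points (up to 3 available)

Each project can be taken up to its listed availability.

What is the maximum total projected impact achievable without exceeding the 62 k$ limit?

370

Taking the top-ratio projects first gives 2×job-training center + mobile clinic for 355 (59 k$).
Replace job-training center with 2×mobile clinic: the trade gains 15 net, giving 370 at 62 k$.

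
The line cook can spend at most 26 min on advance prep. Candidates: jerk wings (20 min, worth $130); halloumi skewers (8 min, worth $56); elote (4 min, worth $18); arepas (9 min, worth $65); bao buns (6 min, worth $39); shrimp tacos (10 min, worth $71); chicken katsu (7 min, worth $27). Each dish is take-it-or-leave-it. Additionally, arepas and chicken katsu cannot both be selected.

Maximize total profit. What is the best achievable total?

Taking arepas + bao buns + shrimp tacos: 25 min used, 175 in profit.
The closest alternative, jerk wings + bao buns, reaches only 169.

175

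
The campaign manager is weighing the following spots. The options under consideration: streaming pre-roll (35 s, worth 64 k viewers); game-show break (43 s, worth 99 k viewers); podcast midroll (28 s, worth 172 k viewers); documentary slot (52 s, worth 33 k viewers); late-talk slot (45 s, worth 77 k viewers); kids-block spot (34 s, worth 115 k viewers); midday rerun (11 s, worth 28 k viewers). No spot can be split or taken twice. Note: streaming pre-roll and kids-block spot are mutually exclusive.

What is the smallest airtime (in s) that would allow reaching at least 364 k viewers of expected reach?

Need the lightest bundle worth ≥ 364.
game-show break + podcast midroll + kids-block spot: 386 expected reach at 105 s.
Below 105 s the best achievable stays under 364.

105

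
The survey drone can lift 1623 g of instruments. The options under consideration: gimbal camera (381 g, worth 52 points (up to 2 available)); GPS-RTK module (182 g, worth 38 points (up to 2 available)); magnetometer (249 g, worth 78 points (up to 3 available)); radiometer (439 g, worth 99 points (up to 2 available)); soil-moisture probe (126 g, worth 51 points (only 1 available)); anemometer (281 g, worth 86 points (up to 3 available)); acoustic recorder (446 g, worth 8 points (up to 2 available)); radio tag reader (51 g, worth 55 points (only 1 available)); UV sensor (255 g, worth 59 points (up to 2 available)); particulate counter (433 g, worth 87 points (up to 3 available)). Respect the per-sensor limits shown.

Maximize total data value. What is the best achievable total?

520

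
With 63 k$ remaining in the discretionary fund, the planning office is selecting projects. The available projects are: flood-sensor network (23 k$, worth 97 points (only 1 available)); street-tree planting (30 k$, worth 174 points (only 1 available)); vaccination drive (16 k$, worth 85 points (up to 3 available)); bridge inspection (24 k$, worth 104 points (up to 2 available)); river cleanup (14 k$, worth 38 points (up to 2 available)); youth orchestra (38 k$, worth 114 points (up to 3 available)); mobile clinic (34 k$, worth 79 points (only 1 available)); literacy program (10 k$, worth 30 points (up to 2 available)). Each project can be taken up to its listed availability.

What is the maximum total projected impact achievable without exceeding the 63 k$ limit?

344

By projected impact per k$: street-tree planting 5.80, vaccination drive 5.31, bridge inspection 4.33, flood-sensor network 4.22 lead.
Taking street-tree planting + 2×vaccination drive: 62 k$ used, 344 in projected impact.
Nothing else within 63 k$ beats 344.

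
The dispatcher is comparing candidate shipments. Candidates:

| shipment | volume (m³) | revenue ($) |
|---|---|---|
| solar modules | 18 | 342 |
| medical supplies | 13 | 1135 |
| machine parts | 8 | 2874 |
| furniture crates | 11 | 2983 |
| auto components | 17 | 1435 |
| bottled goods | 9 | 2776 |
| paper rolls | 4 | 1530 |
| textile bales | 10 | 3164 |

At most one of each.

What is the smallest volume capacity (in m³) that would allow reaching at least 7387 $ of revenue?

22

Look for the lowest-volume combination reaching 7387.
Taking machine parts + paper rolls + textile bales gives 7568 (≥ 7387) for 22 m³.
No combination under 22 m³ hits 7387.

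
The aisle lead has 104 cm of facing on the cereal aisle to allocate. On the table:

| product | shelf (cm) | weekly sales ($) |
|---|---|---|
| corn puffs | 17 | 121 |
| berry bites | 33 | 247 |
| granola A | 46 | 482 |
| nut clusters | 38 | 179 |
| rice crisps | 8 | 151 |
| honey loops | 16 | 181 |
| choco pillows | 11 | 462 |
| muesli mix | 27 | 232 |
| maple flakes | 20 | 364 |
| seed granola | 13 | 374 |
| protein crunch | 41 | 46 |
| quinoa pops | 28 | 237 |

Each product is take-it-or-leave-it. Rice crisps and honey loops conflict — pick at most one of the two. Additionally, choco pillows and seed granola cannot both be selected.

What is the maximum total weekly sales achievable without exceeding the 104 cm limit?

Best packing: corn puffs + granola A + rice crisps + choco pillows + maple flakes — 102 cm, 1580 total.
The closest alternative, granola A + choco pillows + muesli mix + maple flakes, reaches only 1540.

1580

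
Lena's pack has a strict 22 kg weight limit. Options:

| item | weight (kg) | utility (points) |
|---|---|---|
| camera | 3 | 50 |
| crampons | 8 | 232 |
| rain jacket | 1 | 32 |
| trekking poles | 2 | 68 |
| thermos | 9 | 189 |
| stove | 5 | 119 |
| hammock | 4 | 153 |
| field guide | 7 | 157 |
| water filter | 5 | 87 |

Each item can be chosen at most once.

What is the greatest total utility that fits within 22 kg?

642

Filling by ratio: crampons + rain jacket + trekking poles + stove + hammock for 604, with 2 kg left unused.
Dropping stove frees 5 kg; slotting in field guide (7 kg) lifts the total to 642 at 22 kg.
Runner-up camera + crampons + trekking poles + stove + hammock tops out at 622.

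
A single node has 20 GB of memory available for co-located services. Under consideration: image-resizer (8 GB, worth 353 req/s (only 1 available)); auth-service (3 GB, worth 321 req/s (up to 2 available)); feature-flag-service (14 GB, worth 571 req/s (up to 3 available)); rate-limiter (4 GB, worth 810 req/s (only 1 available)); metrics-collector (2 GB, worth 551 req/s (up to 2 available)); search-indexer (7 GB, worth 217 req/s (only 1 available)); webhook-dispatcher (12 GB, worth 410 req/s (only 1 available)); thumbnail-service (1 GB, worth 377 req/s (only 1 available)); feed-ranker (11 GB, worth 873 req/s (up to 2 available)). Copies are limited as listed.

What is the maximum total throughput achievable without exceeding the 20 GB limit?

Taking the top-ratio services first gives 2×auth-service + rate-limiter + 2×metrics-collector + thumbnail-service for 2931 (15 GB).
The 6 GB tied up in 2×auth-service is better spent on feed-ranker — total rises to 3162 (20 GB).
Nothing else within 20 GB beats 3162.

3162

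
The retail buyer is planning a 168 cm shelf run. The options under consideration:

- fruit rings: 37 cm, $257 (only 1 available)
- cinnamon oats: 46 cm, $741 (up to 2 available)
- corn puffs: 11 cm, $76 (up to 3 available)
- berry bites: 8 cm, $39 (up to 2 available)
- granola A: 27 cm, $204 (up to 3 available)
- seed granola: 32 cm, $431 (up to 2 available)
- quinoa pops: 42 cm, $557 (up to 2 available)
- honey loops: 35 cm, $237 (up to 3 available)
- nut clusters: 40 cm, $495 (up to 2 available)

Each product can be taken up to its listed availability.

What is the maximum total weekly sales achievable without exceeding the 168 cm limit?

2470

The ratio heuristic lands on 2×cinnamon oats + corn puffs + 2×seed granola (2420) but leaves 1 cm idle.
Replace corn puffs and seed granola with quinoa pops: the trade gains 50 net, giving 2470 at 166 cm.
That's the maximum — no swap from here does better than 2470.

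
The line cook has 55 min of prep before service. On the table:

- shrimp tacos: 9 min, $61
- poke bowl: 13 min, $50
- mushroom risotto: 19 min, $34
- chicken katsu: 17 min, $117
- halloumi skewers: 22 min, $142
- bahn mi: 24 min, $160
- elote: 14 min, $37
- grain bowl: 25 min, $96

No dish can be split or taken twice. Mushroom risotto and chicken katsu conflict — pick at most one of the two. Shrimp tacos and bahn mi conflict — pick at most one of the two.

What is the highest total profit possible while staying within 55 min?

327

Taking poke bowl + chicken katsu + bahn mi: 54 min used, 327 in profit.
Next best is shrimp tacos + chicken katsu + halloumi skewers at 320 (48 min) — short by 7.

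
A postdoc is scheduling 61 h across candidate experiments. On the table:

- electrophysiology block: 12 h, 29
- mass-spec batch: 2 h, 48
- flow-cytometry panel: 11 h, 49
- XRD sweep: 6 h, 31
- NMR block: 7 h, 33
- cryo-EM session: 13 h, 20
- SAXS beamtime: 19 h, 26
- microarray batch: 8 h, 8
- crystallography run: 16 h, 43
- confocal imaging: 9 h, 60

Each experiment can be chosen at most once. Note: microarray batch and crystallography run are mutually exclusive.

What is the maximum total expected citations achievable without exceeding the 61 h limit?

Taking electrophysiology block + mass-spec batch + flow-cytometry panel + XRD sweep + NMR block + cryo-EM session + confocal imaging: 60 h used, 270 in expected citations.
The spare 1 h is too small for any remaining experiment, and no feasible exchange beats 270.

270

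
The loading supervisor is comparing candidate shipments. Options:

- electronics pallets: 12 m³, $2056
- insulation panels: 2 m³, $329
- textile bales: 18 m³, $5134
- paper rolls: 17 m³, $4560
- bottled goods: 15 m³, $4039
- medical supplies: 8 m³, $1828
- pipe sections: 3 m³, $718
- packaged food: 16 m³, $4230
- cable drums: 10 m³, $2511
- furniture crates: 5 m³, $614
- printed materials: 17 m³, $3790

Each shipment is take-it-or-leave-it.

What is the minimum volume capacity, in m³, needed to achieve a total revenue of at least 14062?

Minimise m³ subject to total revenue ≥ 14062.
Taking insulation panels + textile bales + paper rolls + bottled goods gives 14062 (≥ 14062) for 52 m³.
Below 52 m³ the best achievable stays under 14062.

52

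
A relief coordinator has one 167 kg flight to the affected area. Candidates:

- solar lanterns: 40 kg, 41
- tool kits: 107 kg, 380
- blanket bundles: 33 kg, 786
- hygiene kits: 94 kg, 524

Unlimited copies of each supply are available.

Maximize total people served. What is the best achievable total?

3930

Ranking by ratio (people served/kg): blanket bundles 23.82, hygiene kits 5.57, tool kits 3.55, solar lanterns 1.02.
The ratio ordering already packs tightly: 5×blanket bundles, 165 kg, 3930.
No other feasible combination exceeds 3930.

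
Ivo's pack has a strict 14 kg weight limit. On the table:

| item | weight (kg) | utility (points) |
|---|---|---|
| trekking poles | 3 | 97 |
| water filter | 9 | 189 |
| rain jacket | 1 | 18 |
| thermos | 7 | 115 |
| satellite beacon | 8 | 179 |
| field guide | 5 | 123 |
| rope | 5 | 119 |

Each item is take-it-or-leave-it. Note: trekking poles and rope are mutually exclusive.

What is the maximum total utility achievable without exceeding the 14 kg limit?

320

By utility per kg: trekking poles 32.33, field guide 24.60, rope 23.80 lead.
Taking rain jacket + satellite beacon + field guide: 14 kg used, 320 in utility.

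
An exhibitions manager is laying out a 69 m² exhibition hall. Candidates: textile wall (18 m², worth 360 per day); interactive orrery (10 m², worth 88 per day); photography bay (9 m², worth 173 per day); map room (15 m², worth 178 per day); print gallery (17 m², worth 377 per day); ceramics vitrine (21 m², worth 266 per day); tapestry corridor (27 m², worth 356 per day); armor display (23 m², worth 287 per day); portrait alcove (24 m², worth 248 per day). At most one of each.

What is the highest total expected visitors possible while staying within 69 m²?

By expected visitors per m²: print gallery 22.18, textile wall 20.00, photography bay 19.22, tapestry corridor 13.19 lead.
A density-first pass picks textile wall + photography bay + print gallery + ceramics vitrine — 1176 at 65 m².
Dropping ceramics vitrine frees 21 m²; slotting in armor display (23 m²) lifts the total to 1197 at 67 m².
The closest alternative, textile wall + interactive orrery + photography bay + map room + print gallery, reaches only 1176.

1197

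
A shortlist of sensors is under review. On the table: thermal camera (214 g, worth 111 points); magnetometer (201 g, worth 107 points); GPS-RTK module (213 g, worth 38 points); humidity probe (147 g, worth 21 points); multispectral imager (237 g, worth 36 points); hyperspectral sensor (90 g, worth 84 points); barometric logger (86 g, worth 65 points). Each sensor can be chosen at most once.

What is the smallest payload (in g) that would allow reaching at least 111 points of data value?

176

Minimise g subject to total data value ≥ 111.
Taking hyperspectral sensor + barometric logger gives 149 (≥ 111) for 176 g.
Any bundle with less than 176 g falls short of 111.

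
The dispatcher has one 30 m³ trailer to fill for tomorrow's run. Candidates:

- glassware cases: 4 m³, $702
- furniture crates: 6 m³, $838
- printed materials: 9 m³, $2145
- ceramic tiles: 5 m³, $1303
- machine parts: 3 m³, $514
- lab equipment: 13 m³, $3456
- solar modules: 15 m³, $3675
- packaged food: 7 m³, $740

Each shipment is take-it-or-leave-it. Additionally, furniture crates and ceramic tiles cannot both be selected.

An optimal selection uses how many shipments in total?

4

The maximum revenue within 30 m³ is 7418.
One optimal bundle: printed materials + ceramic tiles + machine parts + lab equipment (30 m³).
All optima have 4 shipments.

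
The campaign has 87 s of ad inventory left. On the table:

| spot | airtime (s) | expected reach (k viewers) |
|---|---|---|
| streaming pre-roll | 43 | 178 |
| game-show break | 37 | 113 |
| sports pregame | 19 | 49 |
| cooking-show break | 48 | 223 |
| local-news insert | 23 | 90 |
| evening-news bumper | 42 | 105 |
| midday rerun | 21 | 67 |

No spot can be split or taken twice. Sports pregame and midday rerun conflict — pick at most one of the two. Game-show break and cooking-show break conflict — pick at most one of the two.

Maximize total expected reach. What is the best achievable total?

Taking the top-ratio spots first gives cooking-show break + local-news insert for 313 (71 s).
Replace cooking-show break with streaming pre-roll + midday rerun: the trade gains 22 net, giving 335 at 87 s.
Next best is streaming pre-roll + sports pregame + local-news insert at 317 (85 s) — short by 18.

335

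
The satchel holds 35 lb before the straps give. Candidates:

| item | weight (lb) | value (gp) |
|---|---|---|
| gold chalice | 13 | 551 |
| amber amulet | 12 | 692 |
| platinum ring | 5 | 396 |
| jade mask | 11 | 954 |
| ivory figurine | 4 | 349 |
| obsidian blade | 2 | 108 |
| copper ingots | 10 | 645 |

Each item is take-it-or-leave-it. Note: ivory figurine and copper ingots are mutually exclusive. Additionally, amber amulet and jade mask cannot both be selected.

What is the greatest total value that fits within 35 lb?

Best packing: gold chalice + platinum ring + jade mask + ivory figurine + obsidian blade — 35 lb, 2358 total.
Every other selection either busts 35 lb or breaks a pairing rule or fails to beat 2358.

2358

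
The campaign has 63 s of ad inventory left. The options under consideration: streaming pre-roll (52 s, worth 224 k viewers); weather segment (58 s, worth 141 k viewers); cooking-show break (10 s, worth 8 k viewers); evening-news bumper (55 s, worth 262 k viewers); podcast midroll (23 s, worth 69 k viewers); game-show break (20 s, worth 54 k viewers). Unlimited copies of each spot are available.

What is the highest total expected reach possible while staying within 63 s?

By expected reach per s: evening-news bumper 4.76, streaming pre-roll 4.31, podcast midroll 3.00, game-show break 2.70 lead.
Best packing: evening-news bumper — 55 s, 262 total.
That's the maximum — no swap from here does better than 262.

262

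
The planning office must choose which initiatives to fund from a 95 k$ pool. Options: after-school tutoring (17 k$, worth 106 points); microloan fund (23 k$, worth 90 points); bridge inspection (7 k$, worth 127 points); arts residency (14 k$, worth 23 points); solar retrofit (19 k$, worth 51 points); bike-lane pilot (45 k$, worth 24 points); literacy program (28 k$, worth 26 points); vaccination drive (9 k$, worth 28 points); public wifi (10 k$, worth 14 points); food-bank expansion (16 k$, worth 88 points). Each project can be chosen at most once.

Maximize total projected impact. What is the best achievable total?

490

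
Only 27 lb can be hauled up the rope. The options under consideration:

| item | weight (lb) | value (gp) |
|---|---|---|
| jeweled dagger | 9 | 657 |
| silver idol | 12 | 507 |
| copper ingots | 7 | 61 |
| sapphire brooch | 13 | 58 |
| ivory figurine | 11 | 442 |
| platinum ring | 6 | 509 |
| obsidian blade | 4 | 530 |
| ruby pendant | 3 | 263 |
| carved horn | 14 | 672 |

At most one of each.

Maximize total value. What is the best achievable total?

1974

Filling by ratio: jeweled dagger + platinum ring + obsidian blade + ruby pendant for 1959, with 5 lb left unused.
The 9 lb tied up in jeweled dagger is better spent on carved horn — total rises to 1974 (27 lb).
Runner-up jeweled dagger + platinum ring + obsidian blade + ruby pendant tops out at 1959.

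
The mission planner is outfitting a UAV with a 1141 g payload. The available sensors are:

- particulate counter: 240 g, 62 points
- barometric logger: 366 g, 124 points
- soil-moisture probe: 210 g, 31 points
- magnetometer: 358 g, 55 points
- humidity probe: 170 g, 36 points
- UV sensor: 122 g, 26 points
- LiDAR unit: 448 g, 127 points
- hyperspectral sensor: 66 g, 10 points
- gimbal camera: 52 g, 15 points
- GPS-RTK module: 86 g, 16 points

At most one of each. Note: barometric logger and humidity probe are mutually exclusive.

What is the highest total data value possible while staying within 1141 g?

329

By data value per g: barometric logger 0.34, gimbal camera 0.29, LiDAR unit 0.28, particulate counter 0.26 lead.
A density-first pass picks particulate counter + barometric logger + LiDAR unit + gimbal camera — 328 at 1106 g.
The 52 g tied up in gimbal camera is better spent on GPS-RTK module — total rises to 329 (1140 g).
The closest alternative, particulate counter + barometric logger + LiDAR unit + gimbal camera, reaches only 328.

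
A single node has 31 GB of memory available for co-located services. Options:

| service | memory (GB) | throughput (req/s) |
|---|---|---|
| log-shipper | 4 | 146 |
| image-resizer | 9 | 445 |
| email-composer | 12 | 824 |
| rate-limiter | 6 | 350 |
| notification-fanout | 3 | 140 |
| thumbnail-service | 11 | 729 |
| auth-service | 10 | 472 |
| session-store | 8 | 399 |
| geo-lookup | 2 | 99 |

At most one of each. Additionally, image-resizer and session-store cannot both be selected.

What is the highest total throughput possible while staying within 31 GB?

2002

Ranking by ratio (throughput/GB): email-composer 68.67, thumbnail-service 66.27, rate-limiter 58.33, session-store 49.88.
Best packing: email-composer + rate-limiter + thumbnail-service + geo-lookup — 31 GB, 2002 total.
That's the maximum — no feasible swap from here does better than 2002.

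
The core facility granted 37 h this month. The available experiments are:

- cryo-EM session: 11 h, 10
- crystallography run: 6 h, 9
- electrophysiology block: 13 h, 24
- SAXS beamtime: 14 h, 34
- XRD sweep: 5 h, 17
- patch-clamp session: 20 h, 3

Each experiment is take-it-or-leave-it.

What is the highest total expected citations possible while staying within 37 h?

75

By expected citations per h: XRD sweep 3.40, SAXS beamtime 2.43, electrophysiology block 1.85, crystallography run 1.50 lead.
Taking electrophysiology block + SAXS beamtime + XRD sweep: 32 h used, 75 in expected citations.
Next best is cryo-EM session + crystallography run + SAXS beamtime + XRD sweep at 70 (36 h) — short by 5.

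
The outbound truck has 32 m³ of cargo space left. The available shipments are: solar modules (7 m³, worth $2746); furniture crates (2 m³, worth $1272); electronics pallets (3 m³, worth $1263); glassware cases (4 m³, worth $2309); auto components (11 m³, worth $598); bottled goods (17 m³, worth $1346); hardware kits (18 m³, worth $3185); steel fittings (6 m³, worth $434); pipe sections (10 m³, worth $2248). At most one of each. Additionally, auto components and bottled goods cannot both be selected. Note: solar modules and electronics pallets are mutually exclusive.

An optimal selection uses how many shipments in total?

4

Best achievable revenue is 9512.
solar modules + furniture crates + glassware cases + hardware kits hits 9512 at 31 m³.
Every optimal selection uses 4 shipments.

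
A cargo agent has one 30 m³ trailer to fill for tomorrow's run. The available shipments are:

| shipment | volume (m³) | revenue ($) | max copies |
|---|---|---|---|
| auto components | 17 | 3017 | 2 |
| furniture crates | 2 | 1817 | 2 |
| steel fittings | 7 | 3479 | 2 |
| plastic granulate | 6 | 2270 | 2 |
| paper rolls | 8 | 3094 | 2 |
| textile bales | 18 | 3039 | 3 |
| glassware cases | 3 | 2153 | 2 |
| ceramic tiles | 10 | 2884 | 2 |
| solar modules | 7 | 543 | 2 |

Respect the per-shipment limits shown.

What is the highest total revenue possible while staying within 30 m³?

The ratio ordering already packs tightly: 2×furniture crates + 2×steel fittings + plastic granulate + 2×glassware cases, 30 m³, 17168.
Nothing else within 30 m³ beats 17168.

17168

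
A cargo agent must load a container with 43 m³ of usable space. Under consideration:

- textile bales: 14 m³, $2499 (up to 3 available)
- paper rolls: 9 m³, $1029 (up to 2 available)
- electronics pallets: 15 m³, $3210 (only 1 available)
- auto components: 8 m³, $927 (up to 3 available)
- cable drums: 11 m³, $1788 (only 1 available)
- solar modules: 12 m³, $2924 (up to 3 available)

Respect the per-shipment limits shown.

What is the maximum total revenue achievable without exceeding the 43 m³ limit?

9058

By revenue per m³: solar modules 243.67, electronics pallets 214.00, textile bales 178.50, cable drums 162.55 lead.
A density-first pass picks 3×solar modules — 8772 at 36 m³.
Dropping solar modules frees 12 m³; slotting in electronics pallets (15 m³) lifts the total to 9058 at 39 m³.
No other feasible combination exceeds 9058.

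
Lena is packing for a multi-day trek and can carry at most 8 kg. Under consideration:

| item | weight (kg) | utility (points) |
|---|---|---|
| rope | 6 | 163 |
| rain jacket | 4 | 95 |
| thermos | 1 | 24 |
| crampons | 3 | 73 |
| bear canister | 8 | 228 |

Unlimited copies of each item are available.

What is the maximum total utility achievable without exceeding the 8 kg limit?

Bear canister uses 8 of the 8 kg and totals 228.
No other feasible combination exceeds 228.

228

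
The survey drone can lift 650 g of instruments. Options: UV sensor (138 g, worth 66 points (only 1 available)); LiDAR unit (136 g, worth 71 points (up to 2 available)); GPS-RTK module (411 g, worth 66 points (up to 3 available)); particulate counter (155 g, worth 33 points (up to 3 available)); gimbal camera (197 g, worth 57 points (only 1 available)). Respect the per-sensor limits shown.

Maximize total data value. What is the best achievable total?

265

UV sensor + 2×LiDAR unit + gimbal camera uses 607 of the 650 g and totals 265.
That's the maximum — no swap from here does better than 265.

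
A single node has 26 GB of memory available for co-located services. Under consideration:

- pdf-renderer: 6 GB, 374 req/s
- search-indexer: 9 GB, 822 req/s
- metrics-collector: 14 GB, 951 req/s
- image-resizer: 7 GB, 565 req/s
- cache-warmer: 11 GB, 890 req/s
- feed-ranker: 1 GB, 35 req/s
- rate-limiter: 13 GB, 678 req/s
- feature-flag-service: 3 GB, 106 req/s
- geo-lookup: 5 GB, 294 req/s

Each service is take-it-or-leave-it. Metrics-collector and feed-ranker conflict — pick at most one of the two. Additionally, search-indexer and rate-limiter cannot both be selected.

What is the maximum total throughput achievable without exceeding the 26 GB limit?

Taking pdf-renderer + search-indexer + cache-warmer: 26 GB used, 2086 in throughput.
An exhaustive check of the 512 subsets confirms 2086.

2086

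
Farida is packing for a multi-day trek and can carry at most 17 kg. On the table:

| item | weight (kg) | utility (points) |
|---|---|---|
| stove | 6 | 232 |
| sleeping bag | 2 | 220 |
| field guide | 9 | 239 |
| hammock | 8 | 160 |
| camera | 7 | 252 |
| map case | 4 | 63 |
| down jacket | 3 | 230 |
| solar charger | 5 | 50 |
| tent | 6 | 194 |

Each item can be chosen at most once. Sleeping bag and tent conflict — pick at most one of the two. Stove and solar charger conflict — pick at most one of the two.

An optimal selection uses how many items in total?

4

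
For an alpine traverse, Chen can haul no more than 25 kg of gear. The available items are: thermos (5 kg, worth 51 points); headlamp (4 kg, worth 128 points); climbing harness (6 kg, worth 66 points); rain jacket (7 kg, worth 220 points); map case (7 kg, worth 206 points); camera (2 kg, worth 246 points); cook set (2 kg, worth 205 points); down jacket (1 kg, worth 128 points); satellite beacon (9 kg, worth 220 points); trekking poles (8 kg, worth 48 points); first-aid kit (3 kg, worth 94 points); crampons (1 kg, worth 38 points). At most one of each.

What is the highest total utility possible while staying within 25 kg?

1171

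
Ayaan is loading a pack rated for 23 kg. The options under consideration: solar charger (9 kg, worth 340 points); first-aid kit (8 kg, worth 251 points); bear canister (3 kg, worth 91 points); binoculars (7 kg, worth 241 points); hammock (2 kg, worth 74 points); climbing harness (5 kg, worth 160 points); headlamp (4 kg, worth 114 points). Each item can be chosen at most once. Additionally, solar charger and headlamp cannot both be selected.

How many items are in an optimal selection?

Optimal total is 815.
solar charger + binoculars + hammock + climbing harness hits 815 at 23 kg.
All optima have 4 items.

4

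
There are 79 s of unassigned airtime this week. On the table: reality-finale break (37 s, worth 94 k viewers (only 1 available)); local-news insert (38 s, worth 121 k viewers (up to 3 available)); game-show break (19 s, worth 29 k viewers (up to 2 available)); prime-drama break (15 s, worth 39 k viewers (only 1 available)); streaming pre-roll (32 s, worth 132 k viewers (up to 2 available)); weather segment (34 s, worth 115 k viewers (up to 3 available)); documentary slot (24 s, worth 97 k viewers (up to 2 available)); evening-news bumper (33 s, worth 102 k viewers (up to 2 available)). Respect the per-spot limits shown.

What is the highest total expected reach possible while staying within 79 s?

303

Ranking by ratio (expected reach/s): streaming pre-roll 4.12, documentary slot 4.04, weather segment 3.38.
Taking prime-drama break + 2×streaming pre-roll: 79 s used, 303 in expected reach.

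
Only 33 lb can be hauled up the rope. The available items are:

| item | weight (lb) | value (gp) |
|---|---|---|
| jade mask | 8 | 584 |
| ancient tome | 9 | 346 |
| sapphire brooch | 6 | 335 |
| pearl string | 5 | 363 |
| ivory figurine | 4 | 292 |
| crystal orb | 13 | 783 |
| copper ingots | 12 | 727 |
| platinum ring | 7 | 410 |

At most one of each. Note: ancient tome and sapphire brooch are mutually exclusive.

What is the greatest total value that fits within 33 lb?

2140

Taking the top-ratio items first gives jade mask + pearl string + ivory figurine + copper ingots for 1966 (29 lb).
Dropping ivory figurine and copper ingots frees 16 lb; slotting in crystal orb + platinum ring (20 lb) lifts the total to 2140 at 33 lb.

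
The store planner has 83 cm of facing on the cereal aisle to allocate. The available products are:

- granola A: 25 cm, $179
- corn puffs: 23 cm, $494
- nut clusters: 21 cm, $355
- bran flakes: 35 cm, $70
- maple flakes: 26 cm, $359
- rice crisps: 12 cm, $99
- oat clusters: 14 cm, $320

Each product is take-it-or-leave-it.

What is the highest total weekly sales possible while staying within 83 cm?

1348

A density-first pass picks corn puffs + nut clusters + rice crisps + oat clusters — 1268 at 70 cm.
Replace rice crisps with granola A: the trade gains 80 net, giving 1348 at 83 cm.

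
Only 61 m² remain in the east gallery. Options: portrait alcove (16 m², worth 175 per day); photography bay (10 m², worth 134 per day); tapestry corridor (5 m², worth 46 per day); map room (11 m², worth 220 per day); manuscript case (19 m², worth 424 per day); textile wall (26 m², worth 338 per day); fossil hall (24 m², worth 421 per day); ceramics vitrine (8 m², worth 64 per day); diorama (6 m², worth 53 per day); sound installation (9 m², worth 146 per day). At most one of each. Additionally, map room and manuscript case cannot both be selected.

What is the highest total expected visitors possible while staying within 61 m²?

Best packing: manuscript case + fossil hall + ceramics vitrine + sound installation — 60 m², 1055 total.
Runner-up manuscript case + fossil hall + diorama + sound installation tops out at 1044.

1055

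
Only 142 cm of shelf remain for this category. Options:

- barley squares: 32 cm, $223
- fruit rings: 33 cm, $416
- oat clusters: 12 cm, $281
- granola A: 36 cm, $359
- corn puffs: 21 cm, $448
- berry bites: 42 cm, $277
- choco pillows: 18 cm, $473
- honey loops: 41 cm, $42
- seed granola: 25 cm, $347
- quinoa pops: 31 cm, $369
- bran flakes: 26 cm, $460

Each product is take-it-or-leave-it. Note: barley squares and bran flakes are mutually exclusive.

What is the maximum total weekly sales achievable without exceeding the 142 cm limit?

2447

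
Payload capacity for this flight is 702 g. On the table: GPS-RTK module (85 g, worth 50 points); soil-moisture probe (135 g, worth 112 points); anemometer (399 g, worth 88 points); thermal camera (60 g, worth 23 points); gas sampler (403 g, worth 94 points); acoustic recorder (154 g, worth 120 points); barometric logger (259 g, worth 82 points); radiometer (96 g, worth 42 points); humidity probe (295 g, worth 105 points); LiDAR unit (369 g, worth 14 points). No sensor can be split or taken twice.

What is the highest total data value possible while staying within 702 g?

The ratio heuristic lands on GPS-RTK module + soil-moisture probe + thermal camera + acoustic recorder + radiometer (347) but leaves 172 g idle.
The 96 g tied up in radiometer is better spent on barometric logger — total rises to 387 (693 g).

387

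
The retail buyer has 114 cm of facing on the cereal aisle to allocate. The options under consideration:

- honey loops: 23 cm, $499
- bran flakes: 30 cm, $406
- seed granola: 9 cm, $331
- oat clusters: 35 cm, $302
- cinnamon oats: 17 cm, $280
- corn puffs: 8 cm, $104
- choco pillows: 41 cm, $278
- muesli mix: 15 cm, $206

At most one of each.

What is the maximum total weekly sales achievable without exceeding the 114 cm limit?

1826

Honey loops + bran flakes + seed granola + cinnamon oats + corn puffs + muesli mix uses 102 of the 114 cm and totals 1826.
Next best is honey loops + bran flakes + seed granola + oat clusters + cinnamon oats at 1818 (114 cm) — short by 8.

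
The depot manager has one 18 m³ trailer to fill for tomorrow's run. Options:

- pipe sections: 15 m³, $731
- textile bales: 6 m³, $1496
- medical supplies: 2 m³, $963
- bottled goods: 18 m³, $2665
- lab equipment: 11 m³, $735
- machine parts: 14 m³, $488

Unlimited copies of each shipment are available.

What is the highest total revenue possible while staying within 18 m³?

Density check — medical supplies 481.50, textile bales 249.33, bottled goods 148.06 are the best per m³.
The ratio ordering already packs tightly: 9×medical supplies, 18 m³, 8667.
Nothing else within 18 m³ beats 8667.

8667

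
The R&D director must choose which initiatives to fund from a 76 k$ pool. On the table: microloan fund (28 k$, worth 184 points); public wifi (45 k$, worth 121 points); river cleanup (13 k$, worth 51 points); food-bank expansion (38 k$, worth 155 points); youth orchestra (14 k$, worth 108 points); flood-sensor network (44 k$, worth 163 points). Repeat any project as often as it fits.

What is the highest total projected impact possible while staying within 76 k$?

540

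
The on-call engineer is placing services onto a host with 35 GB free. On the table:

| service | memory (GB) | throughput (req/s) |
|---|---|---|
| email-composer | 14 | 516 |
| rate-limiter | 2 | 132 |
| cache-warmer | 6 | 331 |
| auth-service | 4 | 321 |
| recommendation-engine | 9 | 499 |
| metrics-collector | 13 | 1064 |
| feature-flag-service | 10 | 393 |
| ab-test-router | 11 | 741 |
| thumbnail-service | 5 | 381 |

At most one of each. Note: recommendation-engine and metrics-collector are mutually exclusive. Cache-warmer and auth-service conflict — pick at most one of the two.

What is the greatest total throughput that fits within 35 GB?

2639

Density check — metrics-collector 81.85, auth-service 80.25, thumbnail-service 76.20, ab-test-router 67.36 are the best per GB.
Rate-limiter + auth-service + metrics-collector + ab-test-router + thumbnail-service uses 35 of the 35 GB and totals 2639.
The closest alternative, cache-warmer + metrics-collector + ab-test-router + thumbnail-service, reaches only 2517.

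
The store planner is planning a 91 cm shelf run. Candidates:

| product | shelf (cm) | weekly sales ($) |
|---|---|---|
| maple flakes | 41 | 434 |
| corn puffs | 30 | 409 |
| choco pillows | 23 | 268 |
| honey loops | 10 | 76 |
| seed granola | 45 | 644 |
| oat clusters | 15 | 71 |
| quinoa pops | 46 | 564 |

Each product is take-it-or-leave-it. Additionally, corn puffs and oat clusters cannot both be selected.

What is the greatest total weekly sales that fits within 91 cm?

1208

Ranking by ratio (weekly sales/cm): seed granola 14.31, corn puffs 13.63, quinoa pops 12.26.
Greedy by ratio would take corn puffs + honey loops + seed granola: 85 cm used, total 1129.
Dropping corn puffs and honey loops frees 40 cm; slotting in quinoa pops (46 cm) lifts the total to 1208 at 91 cm.
The closest alternative, corn puffs + honey loops + seed granola, reaches only 1129.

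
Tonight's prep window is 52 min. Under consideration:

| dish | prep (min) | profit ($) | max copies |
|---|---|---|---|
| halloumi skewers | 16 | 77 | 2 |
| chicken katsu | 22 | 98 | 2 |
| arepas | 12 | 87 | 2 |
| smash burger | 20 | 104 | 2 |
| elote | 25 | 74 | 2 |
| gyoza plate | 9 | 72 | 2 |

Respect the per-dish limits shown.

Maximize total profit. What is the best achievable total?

Density check — gyoza plate 8.00, arepas 7.25, smash burger 5.20 are the best per min.
A density-first pass picks 2×arepas + 2×gyoza plate — 318 at 42 min.
Dropping arepas frees 12 min; slotting in smash burger (20 min) lifts the total to 335 at 50 min.
No other feasible combination exceeds 335.

335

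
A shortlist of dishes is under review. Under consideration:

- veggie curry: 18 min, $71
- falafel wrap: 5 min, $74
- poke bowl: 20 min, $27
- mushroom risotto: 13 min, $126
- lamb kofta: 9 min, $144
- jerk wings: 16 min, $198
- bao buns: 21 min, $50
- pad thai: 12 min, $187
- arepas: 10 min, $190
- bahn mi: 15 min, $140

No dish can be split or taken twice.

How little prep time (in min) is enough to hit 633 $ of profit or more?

Minimise min subject to total profit ≥ 633.
falafel wrap + jerk wings + pad thai + arepas reaches 649 using 43 min.
Below 43 min the best achievable stays under 633.

43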